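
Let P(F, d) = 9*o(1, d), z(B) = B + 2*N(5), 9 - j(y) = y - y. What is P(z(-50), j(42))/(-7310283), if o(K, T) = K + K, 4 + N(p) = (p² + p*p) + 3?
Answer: -6/2436761 ≈ -2.4623e-6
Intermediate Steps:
N(p) = -1 + 2*p² (N(p) = -4 + ((p² + p*p) + 3) = -4 + ((p² + p²) + 3) = -4 + (2*p² + 3) = -4 + (3 + 2*p²) = -1 + 2*p²)
j(y) = 9 (j(y) = 9 - (y - y) = 9 - 1*0 = 9 + 0 = 9)
z(B) = 98 + B (z(B) = B + 2*(-1 + 2*5²) = B + 2*(-1 + 2*25) = B + 2*(-1 + 50) = B + 2*49 = B + 98 = 98 + B)
o(K, T) = 2*K
P(F, d) = 18 (P(F, d) = 9*(2*1) = 9*2 = 18)
P(z(-50), j(42))/(-7310283) = 18/(-7310283) = 18*(-1/7310283) = -6/2436761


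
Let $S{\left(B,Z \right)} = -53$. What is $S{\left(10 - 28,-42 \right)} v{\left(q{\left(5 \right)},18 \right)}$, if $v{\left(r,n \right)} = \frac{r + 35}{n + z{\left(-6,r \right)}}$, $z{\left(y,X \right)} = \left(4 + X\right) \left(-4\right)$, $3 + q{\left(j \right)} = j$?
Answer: $\frac{1961}{6} \approx 326.83$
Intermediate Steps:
$q{\left(j \right)} = -3 + j$
$z{\left(y,X \right)} = -16 - 4 X$
$v{\left(r,n \right)} = \frac{35 + r}{-16 + n - 4 r}$ ($v{\left(r,n \right)} = \frac{r + 35}{n - \left(16 + 4 r\right)} = \frac{35 + r}{-16 + n - 4 r}$)
$S{\left(10 - 28,-42 \right)} v{\left(q{\left(5 \right)},18 \right)} = - 53 \frac{-35 - \left(-3 + 5\right)}{16 - 18 + 4 \left(-3 + 5\right)} = - 53 \frac{-35 - 2}{16 - 18 + 4 \cdot 2} = - 53 \frac{-35 - 2}{16 - 18 + 8} = - 53 \cdot \frac{1}{6} \left(-37\right) = \left(-53\right) \left(- \frac{37}{6}\right) = \frac{1961}{6}$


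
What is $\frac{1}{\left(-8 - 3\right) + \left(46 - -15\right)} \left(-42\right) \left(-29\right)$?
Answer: $\frac{609}{25} \approx 24.36$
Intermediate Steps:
$\frac{1}{\left(-8 - 3\right) + \left(46 - -15\right)} \left(-42\right) \left(-29\right) = \frac{1}{-11 + \left(46 + 15\right)} \left(-42\right) \left(-29\right) = \frac{1}{-11 + 61} \left(-42\right) \left(-29\right) = \frac{1}{50} \left(-42\right) \left(-29\right) = \left(- \frac{21}{25}\right) \left(-29\right) = \frac{609}{25}$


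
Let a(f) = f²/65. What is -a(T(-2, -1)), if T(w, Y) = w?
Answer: -4/65 ≈ -0.061538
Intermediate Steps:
a(f) = f²/65 (a(f) = f²*(1/65) = f²/65)
-a(T(-2, -1)) = -(-2)²/65 = -4/65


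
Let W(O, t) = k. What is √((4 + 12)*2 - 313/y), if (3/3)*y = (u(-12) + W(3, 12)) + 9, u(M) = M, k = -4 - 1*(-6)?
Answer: √345 ≈ 18.574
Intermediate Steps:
k = 2 (k = -4 + 6 = 2)
W(O, t) = 2
y = -1 (y = (-12 + 2) + 9 = -10 + 9 = -1)
√((4 + 12)*2 - 313/y) = √((4 + 12)*2 - 313/(-1)) = √(16*2 - 313*(-1)) = √(32 + 313) = √345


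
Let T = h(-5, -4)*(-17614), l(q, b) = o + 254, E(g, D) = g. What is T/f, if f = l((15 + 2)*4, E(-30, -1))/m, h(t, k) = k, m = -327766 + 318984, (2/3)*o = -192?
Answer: 309372296/17 ≈ 1.8198e+7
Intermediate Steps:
o = -288 (o = (3/2)*(-192) = -288)
l(q, b) = -34 (l(q, b) = -288 + 254 = -34)
m = -8782
T = 70456 (T = -4*(-17614) = 70456)
f = 17/4391 (f = -34/(-8782) = -34*(-1/8782) = 17/4391 ≈ 0.0038716)
T/f = 70456/(17/4391) = 70456*(4391/17) = 309372296/17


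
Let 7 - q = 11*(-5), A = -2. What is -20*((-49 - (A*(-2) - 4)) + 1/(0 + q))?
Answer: 30370/31 ≈ 979.68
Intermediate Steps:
q = 62 (q = 7 - 11*(-5) = 7 - 1*(-55) = 7 + 55 = 62)
-20*((-49 - (A*(-2) - 4)) + 1/(0 + q)) = -20*((-49 - (-2*(-2) - 4)) + 1/(0 + 62)) = -20*((-49 - (4 - 4)) + 1/62) = -20*((-49 - 1*0) + 1/62) = -20*((-49 + 0) + 1/62) = -20*(-49 + 1/62) = -20*(-3037/62) = 30370/31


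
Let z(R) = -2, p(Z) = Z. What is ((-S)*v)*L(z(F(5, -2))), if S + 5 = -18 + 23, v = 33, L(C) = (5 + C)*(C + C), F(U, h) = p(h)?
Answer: 0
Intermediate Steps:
F(U, h) = h
L(C) = 2*C*(5 + C) (L(C) = (5 + C)*(2*C) = 2*C*(5 + C))
S = 0 (S = -5 + (-18 + 23) = -5 + 5 = 0)
((-S)*v)*L(z(F(5, -2))) = (-1*0*33)*(2*(-2)*(5 - 2)) = (0*33)*(2*(-2)*3) = 0*(-12) = 0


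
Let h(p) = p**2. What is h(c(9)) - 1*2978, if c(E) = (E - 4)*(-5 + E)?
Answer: -2578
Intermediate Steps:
c(E) = (-5 + E)*(-4 + E) (c(E) = (-4 + E)*(-5 + E) = (-5 + E)*(-4 + E))
h(c(9)) - 1*2978 = (20 + 9**2 - 9*9)**2 - 1*2978 = (20 + 81 - 81)**2 - 2978 = 20**2 - 2978 = 400 - 2978 = -2578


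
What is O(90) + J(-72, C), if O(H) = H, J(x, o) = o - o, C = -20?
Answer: 90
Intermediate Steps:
J(x, o) = 0
O(90) + J(-72, C) = 90 + 0 = 90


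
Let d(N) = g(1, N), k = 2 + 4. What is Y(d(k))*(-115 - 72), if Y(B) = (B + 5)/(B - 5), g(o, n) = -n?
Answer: -17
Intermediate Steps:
k = 6
d(N) = -N
Y(B) = (5 + B)/(-5 + B)
Y(d(k))*(-115 - 72) = ((5 - 1*6)/(-5 - 1*6))*(-115 - 72) = ((5 - 6)/(-5 - 6))*(-187) = (-1/(-11))*(-187) = -1/11*(-1)*(-187) = (1/11)*(-187) = -17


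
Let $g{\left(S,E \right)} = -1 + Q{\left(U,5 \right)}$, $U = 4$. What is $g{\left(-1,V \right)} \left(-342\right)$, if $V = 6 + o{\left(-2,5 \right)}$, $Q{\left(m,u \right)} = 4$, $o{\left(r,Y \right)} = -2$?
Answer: $-1026$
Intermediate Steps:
$V = 4$ ($V = 6 - 2 = 4$)
$g{\left(S,E \right)} = 3$ ($g{\left(S,E \right)} = -1 + 4 = 3$)
$g{\left(-1,V \right)} \left(-342\right) = 3 \left(-342\right) = -1026$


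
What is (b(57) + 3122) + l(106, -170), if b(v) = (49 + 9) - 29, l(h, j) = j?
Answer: 2981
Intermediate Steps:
b(v) = 29 (b(v) = 58 - 29 = 29)
(b(57) + 3122) + l(106, -170) = (29 + 3122) - 170 = 3151 - 170 = 2981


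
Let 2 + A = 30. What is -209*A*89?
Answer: -520828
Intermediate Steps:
A = 28 (A = -2 + 30 = 28)
-209*A*89 = -209*28*89 = -5852*89 = -520828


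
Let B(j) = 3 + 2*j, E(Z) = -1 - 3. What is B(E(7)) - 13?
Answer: -18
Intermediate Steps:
E(Z) = -4
B(E(7)) - 13 = (3 + 2*(-4)) - 13 = (3 - 8) - 13 = -5 - 13 = -18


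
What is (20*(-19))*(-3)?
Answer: 1140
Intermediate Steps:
(20*(-19))*(-3) = -380*(-3) = 1140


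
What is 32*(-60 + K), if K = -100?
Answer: -5120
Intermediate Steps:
32*(-60 + K) = 32*(-60 - 100) = 32*(-160) = -5120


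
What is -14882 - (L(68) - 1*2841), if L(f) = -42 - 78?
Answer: -11921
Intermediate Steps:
L(f) = -120
-14882 - (L(68) - 1*2841) = -14882 - (-120 - 1*2841) = -14882 - (-120 - 2841) = -14882 - 1*(-2961) = -14882 + 2961 = -11921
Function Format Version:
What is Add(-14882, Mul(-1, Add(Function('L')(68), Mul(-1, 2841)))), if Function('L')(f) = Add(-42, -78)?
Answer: -11921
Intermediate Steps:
Function('L')(f) = -120
Add(-14882, Mul(-1, Add(Function('L')(68), Mul(-1, 2841)))) = Add(-14882, Mul(-1, Add(-120, Mul(-1, 2841)))) = Add(-14882, Mul(-1, Add(-120, -2841))) = Add(-14882, Mul(-1, -2961)) = Add(-14882, 2961) = -11921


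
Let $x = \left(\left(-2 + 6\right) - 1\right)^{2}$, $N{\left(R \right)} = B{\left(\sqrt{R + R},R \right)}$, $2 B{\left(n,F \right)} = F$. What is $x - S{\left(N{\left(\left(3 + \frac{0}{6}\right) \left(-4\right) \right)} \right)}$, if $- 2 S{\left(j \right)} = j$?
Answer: $6$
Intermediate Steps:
$B{\left(n,F \right)} = \frac{F}{2}$
$N{\left(R \right)} = \frac{R}{2}$
$S{\left(j \right)} = - \frac{j}{2}$
$x = 9$ ($x = \left(4 - 1\right)^{2} = 3^{2} = 9$)
$x - S{\left(N{\left(\left(3 + \frac{0}{6}\right) \left(-4\right) \right)} \right)} = 9 - - \frac{\frac{1}{2} \left(3 + \frac{0}{6}\right) \left(-4\right)}{2} = 9 - - \frac{\frac{1}{2} \left(3 + 0 \cdot \frac{1}{6}\right) \left(-4\right)}{2} = 9 - - \frac{\frac{1}{2} \left(3 + 0\right) \left(-4\right)}{2} = 9 - - \frac{\frac{1}{2} \cdot 3 \left(-4\right)}{2} = 9 - - \frac{\frac{1}{2} \left(-12\right)}{2} = 9 - \left(- \frac{1}{2}\right) \left(-6\right) = 9 - 3 = 6$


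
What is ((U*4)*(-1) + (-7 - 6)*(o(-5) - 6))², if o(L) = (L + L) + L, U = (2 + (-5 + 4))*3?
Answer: 68121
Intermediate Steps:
U = 3 (U = (2 - 1)*3 = 1*3 = 3)
o(L) = 3*L (o(L) = 2*L + L = 3*L)
((U*4)*(-1) + (-7 - 6)*(o(-5) - 6))² = ((3*4)*(-1) + (-7 - 6)*(3*(-5) - 6))² = (12*(-1) - 13*(-15 - 6))² = (-12 - 13*(-21))² = (-12 + 273)² = 261² = 68121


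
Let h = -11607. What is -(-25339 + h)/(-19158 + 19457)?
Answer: 2842/23 ≈ 123.57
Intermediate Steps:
-(-25339 + h)/(-19158 + 19457) = -(-25339 - 11607)/(-19158 + 19457) = -(-36946)/299 = -1*(-2842/23) = 2842/23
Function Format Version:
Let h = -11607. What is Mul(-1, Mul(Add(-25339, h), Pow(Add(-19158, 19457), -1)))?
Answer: Rational(2842, 23) ≈ 123.57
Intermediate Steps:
Mul(-1, Mul(Add(-25339, h), Pow(Add(-19158, 19457), -1))) = Mul(-1, Mul(Add(-25339, -11607), Pow(Add(-19158, 19457), -1))) = Mul(-1, Mul(-36946, Pow(299, -1))) = Mul(-1, Mul(-36946, Rational(1, 299))) = Mul(-1, Rational(-2842, 23)) = Rational(2842, 23)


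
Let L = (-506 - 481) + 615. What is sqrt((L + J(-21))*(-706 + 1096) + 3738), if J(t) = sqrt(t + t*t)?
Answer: sqrt(-141342 + 780*sqrt(105)) ≈ 365.17*I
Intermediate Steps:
L = -372 (L = -987 + 615 = -372)
J(t) = sqrt(t + t**2)
sqrt((L + J(-21))*(-706 + 1096) + 3738) = sqrt((-372 + sqrt(-21*(1 - 21)))*(-706 + 1096) + 3738) = sqrt((-372 + sqrt(-21*(-20)))*390 + 3738) = sqrt((-372 + sqrt(420))*390 + 3738) = sqrt((-372 + 2*sqrt(105))*390 + 3738) = sqrt((-145080 + 780*sqrt(105)) + 3738) = sqrt(-141342 + 780*sqrt(105))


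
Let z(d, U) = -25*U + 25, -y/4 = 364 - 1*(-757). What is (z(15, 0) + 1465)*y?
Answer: -6681160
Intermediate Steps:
y = -4484 (y = -4*(364 - 1*(-757)) = -4*(364 + 757) = -4*1121 = -4484)
z(d, U) = 25 - 25*U
(z(15, 0) + 1465)*y = ((25 - 25*0) + 1465)*(-4484) = ((25 + 0) + 1465)*(-4484) = (25 + 1465)*(-4484) = 1490*(-4484) = -6681160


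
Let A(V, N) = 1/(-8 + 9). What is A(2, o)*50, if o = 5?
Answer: 50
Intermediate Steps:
A(V, N) = 1 (A(V, N) = 1/1 = 1)
A(2, o)*50 = 1*50 = 50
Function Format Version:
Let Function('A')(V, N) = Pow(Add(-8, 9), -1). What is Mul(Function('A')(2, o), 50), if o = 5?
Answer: 50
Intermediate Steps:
Function('A')(V, N) = 1 (Function('A')(V, N) = Pow(1, -1) = 1)
Mul(Function('A')(2, o), 50) = Mul(1, 50) = 50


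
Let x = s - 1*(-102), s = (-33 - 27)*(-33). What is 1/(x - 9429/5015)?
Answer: 5015/10431801 ≈ 0.00048074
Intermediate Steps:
s = 1980 (s = -60*(-33) = 1980)
x = 2082 (x = 1980 - 1*(-102) = 1980 + 102 = 2082)
1/(x - 9429/5015) = 1/(2082 - 9429/5015) = 1/(10431801/5015) = 5015/10431801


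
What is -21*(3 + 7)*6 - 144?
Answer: -1404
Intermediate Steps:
-21*(3 + 7)*6 - 144 = -210*6 - 144 = -21*60 - 144 = -1260 - 144 = -1404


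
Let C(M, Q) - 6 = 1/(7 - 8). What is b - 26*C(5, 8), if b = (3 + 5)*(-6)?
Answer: -178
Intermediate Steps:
C(M, Q) = 5 (C(M, Q) = 6 + 1/(7 - 8) = 6 + 1/(-1) = 6 - 1 = 5)
b = -48 (b = 8*(-6) = -48)
b - 26*C(5, 8) = -48 - 26*5 = -48 - 130 = -178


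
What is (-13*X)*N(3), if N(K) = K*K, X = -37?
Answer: 4329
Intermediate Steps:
N(K) = K²
(-13*X)*N(3) = -13*(-37)*3² = 481*9 = 4329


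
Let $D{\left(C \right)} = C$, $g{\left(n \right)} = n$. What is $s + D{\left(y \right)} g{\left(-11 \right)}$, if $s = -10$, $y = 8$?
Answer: $-98$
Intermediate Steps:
$s + D{\left(y \right)} g{\left(-11 \right)} = -10 + 8 \left(-11\right) = -10 - 88 = -98$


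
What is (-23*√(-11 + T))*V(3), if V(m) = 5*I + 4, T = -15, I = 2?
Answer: -322*I*√26 ≈ -1641.9*I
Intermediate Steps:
V(m) = 14 (V(m) = 5*2 + 4 = 10 + 4 = 14)
(-23*√(-11 + T))*V(3) = -23*√(-11 - 15)*14 = -23*I*√26*14 = -322*I*√26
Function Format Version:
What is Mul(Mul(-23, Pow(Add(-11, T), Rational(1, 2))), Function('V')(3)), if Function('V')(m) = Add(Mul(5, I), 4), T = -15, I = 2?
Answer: Mul(-322, I, Pow(26, Rational(1, 2))) ≈ Mul(-1641.9, I)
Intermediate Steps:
Function('V')(m) = 14 (Function('V')(m) = Add(Mul(5, 2), 4) = Add(10, 4) = 14)
Mul(Mul(-23, Pow(Add(-11, T), Rational(1, 2))), Function('V')(3)) = Mul(Mul(-23, Pow(Add(-11, -15), Rational(1, 2))), 14) = Mul(Mul(-23, Pow(-26, Rational(1, 2))), 14) = Mul(Mul(-23, Mul(I, Pow(26, Rational(1, 2)))), 14) = Mul(Mul(-23, I, Pow(26, Rational(1, 2))), 14) = Mul(-322, I, Pow(26, Rational(1, 2)))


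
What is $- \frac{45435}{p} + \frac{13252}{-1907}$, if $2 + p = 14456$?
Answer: $- \frac{92729651}{9187926} \approx -10.093$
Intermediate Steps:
$p = 14454$ ($p = -2 + 14456 = 14454$)
$- \frac{45435}{p} + \frac{13252}{-1907} = - \frac{45435}{14454} + \frac{13252}{-1907} = \left(-45435\right) \frac{1}{14454} + 13252 \left(- \frac{1}{1907}\right) = - \frac{15145}{4818} - \frac{13252}{1907} = - \frac{92729651}{9187926}$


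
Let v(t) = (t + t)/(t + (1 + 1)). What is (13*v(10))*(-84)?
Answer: -1820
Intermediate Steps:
v(t) = 2*t/(2 + t) (v(t) = (2*t)/(t + 2) = (2*t)/(2 + t) = 2*t/(2 + t))
(13*v(10))*(-84) = (13*(2*10/(2 + 10)))*(-84) = (13*(2*10/12))*(-84) = (13*(2*10*(1/12)))*(-84) = (13*(5/3))*(-84) = (65/3)*(-84) = -1820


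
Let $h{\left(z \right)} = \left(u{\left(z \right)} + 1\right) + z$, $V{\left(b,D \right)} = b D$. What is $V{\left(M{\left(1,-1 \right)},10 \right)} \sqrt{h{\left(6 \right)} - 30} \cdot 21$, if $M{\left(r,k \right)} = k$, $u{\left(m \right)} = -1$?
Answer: $- 420 i \sqrt{6} \approx - 1028.8 i$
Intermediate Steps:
$V{\left(b,D \right)} = D b$
$h{\left(z \right)} = z$ ($h{\left(z \right)} = \left(-1 + 1\right) + z = 0 + z = z$)
$V{\left(M{\left(1,-1 \right)},10 \right)} \sqrt{h{\left(6 \right)} - 30} \cdot 21 = 10 \left(-1\right) \sqrt{6 - 30} \cdot 21 = - 10 \sqrt{-24} \cdot 21 = - 10 \cdot 2 i \sqrt{6} \cdot 21 = - 20 i \sqrt{6} \cdot 21 = - 420 i \sqrt{6}$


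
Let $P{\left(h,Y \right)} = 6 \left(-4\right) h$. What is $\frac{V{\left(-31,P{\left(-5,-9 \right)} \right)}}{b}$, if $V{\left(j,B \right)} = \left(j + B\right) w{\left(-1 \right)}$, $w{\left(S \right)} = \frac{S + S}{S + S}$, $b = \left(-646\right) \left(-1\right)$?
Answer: $\frac{89}{646} \approx 0.13777$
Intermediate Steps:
$b = 646$
$w{\left(S \right)} = 1$ ($w{\left(S \right)} = \frac{2 S}{2 S} = 2 S \frac{1}{2 S} = 1$)
$P{\left(h,Y \right)} = - 24 h$
$V{\left(j,B \right)} = B + j$ ($V{\left(j,B \right)} = \left(j + B\right) 1 = \left(B + j\right) 1 = B + j$)
$\frac{V{\left(-31,P{\left(-5,-9 \right)} \right)}}{b} = \frac{\left(-24\right) \left(-5\right) - 31}{646} = \left(120 - 31\right) \frac{1}{646} = 89 \cdot \frac{1}{646} = \frac{89}{646}$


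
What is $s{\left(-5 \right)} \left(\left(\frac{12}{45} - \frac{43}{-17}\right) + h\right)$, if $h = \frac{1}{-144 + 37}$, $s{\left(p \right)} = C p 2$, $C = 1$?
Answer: $- \frac{152072}{5457} \approx -27.867$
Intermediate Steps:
$s{\left(p \right)} = 2 p$ ($s{\left(p \right)} = 1 p 2 = p 2 = 2 p$)
$h = - \frac{1}{107}$ ($h = \frac{1}{-107} = - \frac{1}{107} \approx -0.0093458$)
$s{\left(-5 \right)} \left(\left(\frac{12}{45} - \frac{43}{-17}\right) + h\right) = 2 \left(-5\right) \left(\left(\frac{12}{45} - \frac{43}{-17}\right) - \frac{1}{107}\right) = - 10 \left(\left(12 \cdot \frac{1}{45} - - \frac{43}{17}\right) - \frac{1}{107}\right) = - 10 \left(\left(\frac{4}{15} + \frac{43}{17}\right) - \frac{1}{107}\right) = - 10 \left(\frac{713}{255} - \frac{1}{107}\right) = \left(-10\right) \frac{76036}{27285} = - \frac{152072}{5457}$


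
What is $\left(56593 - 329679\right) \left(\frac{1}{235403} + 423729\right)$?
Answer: $- \frac{27239530484813768}{235403} \approx -1.1571 \cdot 10^{11}$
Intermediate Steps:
$\left(56593 - 329679\right) \left(\frac{1}{235403} + 423729\right) = - 273086 \left(\frac{1}{235403} + 423729\right) = \left(-273086\right) \frac{99747077788}{235403} = - \frac{27239530484813768}{235403}$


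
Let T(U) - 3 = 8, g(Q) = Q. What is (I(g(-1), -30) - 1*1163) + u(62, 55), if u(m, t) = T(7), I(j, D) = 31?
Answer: -1121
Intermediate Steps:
T(U) = 11 (T(U) = 3 + 8 = 11)
u(m, t) = 11
(I(g(-1), -30) - 1*1163) + u(62, 55) = (31 - 1*1163) + 11 = (31 - 1163) + 11 = -1132 + 11 = -1121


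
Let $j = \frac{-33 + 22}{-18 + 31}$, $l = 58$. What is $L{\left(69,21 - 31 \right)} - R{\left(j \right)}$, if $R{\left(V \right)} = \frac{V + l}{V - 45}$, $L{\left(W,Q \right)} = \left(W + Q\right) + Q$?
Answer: $\frac{29947}{596} \approx 50.247$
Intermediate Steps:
$L{\left(W,Q \right)} = W + 2 Q$ ($L{\left(W,Q \right)} = \left(Q + W\right) + Q = W + 2 Q$)
$j = - \frac{11}{13} \approx -0.84615$
$R{\left(V \right)} = \frac{58 + V}{-45 + V}$ ($R{\left(V \right)} = \frac{V + 58}{V - 45} = \frac{58 + V}{-45 + V}$)
$L{\left(69,21 - 31 \right)} - R{\left(j \right)} = \left(69 + 2 \left(21 - 31\right)\right) - \frac{58 - \frac{11}{13}}{-45 - \frac{11}{13}} = \left(69 + 2 \left(21 - 31\right)\right) - \frac{1}{- \frac{596}{13}} \cdot \frac{743}{13} = \left(69 + 2 \left(-10\right)\right) - \left(- \frac{13}{596}\right) \frac{743}{13} = \left(69 - 20\right) - - \frac{743}{596} = 49 + \frac{743}{596} = \frac{29947}{596}$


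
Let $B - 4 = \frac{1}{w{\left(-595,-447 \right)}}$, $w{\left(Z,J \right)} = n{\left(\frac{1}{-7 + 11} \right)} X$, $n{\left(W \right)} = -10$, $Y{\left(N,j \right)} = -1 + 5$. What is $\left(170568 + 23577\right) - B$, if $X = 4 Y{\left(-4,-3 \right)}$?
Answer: $\frac{31062561}{160} \approx 1.9414 \cdot 10^{5}$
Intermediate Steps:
$Y{\left(N,j \right)} = 4$
$X = 16$ ($X = 4 \cdot 4 = 16$)
$w{\left(Z,J \right)} = -160$ ($w{\left(Z,J \right)} = \left(-10\right) 16 = -160$)
$B = \frac{639}{160}$ ($B = 4 + \frac{1}{-160} = 4 - \frac{1}{160} = \frac{639}{160} \approx 3.9938$)
$\left(170568 + 23577\right) - B = \left(170568 + 23577\right) - \frac{639}{160} = 194145 - \frac{639}{160} = \frac{31062561}{160}$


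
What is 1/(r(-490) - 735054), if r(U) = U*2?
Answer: -1/736034 ≈ -1.3586e-6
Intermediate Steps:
r(U) = 2*U
1/(r(-490) - 735054) = 1/(2*(-490) - 735054) = 1/(-980 - 735054) = 1/(-736034) = -1/736034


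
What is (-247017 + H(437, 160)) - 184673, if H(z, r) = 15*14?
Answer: -431480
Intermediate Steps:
H(z, r) = 210
(-247017 + H(437, 160)) - 184673 = (-247017 + 210) - 184673 = -246807 - 184673 = -431480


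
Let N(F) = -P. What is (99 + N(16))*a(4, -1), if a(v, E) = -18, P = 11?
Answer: -1584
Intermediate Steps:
N(F) = -11 (N(F) = -1*11 = -11)
(99 + N(16))*a(4, -1) = (99 - 11)*(-18) = 88*(-18) = -1584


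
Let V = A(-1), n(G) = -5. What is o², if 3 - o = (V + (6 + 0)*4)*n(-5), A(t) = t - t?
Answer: 15129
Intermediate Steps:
A(t) = 0
V = 0
o = 123 (o = 3 - (0 + (6 + 0)*4)*(-5) = 3 - (0 + 6*4)*(-5) = 3 - (0 + 24)*(-5) = 3 - 24*(-5) = 3 - 1*(-120) = 3 + 120 = 123)
o² = 123² = 15129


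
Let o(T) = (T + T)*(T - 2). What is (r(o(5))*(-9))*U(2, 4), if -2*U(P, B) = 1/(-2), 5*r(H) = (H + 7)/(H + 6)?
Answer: -37/80 ≈ -0.46250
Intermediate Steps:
o(T) = 2*T*(-2 + T) (o(T) = (2*T)*(-2 + T) = 2*T*(-2 + T))
r(H) = (7 + H)/(5*(6 + H)) (r(H) = ((H + 7)/(H + 6))/5 = ((7 + H)/(6 + H))/5 = (7 + H)/(5*(6 + H)))
U(P, B) = ¼ (U(P, B) = -½/(-2) = -½*(-½) = ¼)
(r(o(5))*(-9))*U(2, 4) = (((7 + 2*5*(-2 + 5))/(5*(6 + 2*5*(-2 + 5))))*(-9))*(¼) = (((7 + 2*5*3)/(5*(6 + 2*5*3)))*(-9))*(¼) = (((7 + 30)/(5*(6 + 30)))*(-9))*(¼) = (((⅕)*37/36)*(-9))*(¼) = (((⅕)*(1/36)*37)*(-9))*(¼) = ((37/180)*(-9))*(¼) = -37/20*¼ = -37/80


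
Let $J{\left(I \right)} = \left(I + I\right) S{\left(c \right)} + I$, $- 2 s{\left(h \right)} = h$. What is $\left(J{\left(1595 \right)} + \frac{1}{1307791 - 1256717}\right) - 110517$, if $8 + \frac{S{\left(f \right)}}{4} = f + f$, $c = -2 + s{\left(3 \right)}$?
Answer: $- \frac{15338645827}{51074} \approx -3.0032 \cdot 10^{5}$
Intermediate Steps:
$s{\left(h \right)} = - \frac{h}{2}$
$c = - \frac{7}{2}$ ($c = -2 - \frac{3}{2} = - \frac{7}{2} \approx -3.5$)
$S{\left(f \right)} = -32 + 8 f$ ($S{\left(f \right)} = -32 + 4 \left(f + f\right) = -32 + 4 \cdot 2 f = -32 + 8 f$)
$J{\left(I \right)} = - 119 I$ ($J{\left(I \right)} = \left(I + I\right) \left(-32 + 8 \left(- \frac{7}{2}\right)\right) + I = 2 I \left(-32 - 28\right) + I = 2 I \left(-60\right) + I = - 120 I + I = - 119 I$)
$\left(J{\left(1595 \right)} + \frac{1}{1307791 - 1256717}\right) - 110517 = \left(\left(-119\right) 1595 + \frac{1}{1307791 - 1256717}\right) - 110517 = \left(-189805 + \frac{1}{51074}\right) - 110517 = - \frac{9694100569}{51074} - 110517 = - \frac{15338645827}{51074}$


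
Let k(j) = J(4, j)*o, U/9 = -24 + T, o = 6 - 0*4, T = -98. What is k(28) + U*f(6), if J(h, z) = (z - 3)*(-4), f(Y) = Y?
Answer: -7188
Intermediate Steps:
o = 6 (o = 6 - 1*0 = 6 + 0 = 6)
J(h, z) = 12 - 4*z (J(h, z) = (-3 + z)*(-4) = 12 - 4*z)
U = -1098 (U = 9*(-24 - 98) = 9*(-122) = -1098)
k(j) = 72 - 24*j (k(j) = (12 - 4*j)*6 = 72 - 24*j)
k(28) + U*f(6) = (72 - 24*28) - 1098*6 = (72 - 672) - 6588 = -600 - 6588 = -7188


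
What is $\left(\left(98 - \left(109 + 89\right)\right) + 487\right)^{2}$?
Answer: $149769$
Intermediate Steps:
$\left(\left(98 - \left(109 + 89\right)\right) + 487\right)^{2} = \left(\left(98 - 198\right) + 487\right)^{2} = \left(-100 + 487\right)^{2} = 387^{2} = 149769$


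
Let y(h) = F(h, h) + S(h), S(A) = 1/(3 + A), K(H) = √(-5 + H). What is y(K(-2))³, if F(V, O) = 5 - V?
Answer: (-10235*I + 3118*√7)/(4*(5*√7 + 9*I)) ≈ 16.616 - 204.73*I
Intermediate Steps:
y(h) = 5 + 1/(3 + h) - h (y(h) = (5 - h) + 1/(3 + h) = 5 + 1/(3 + h) - h)
y(K(-2))³ = ((1 + (3 + √(-5 - 2))*(5 - √(-5 - 2)))/(3 + √(-5 - 2)))³ = ((1 + (3 + √(-7))*(5 - √(-7)))/(3 + √(-7)))³ = ((1 + (3 + I*√7)*(5 - I*√7))/(3 + I*√7))³ = (1 + (3 + I*√7)*(5 - I*√7))³/(3 + I*√7)³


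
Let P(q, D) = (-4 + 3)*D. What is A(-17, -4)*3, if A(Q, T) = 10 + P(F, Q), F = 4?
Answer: 81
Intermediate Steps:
P(q, D) = -D
A(Q, T) = 10 - Q
A(-17, -4)*3 = (10 - 1*(-17))*3 = (10 + 17)*3 = 27*3 = 81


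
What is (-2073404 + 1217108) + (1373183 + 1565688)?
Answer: 2082575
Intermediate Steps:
(-2073404 + 1217108) + (1373183 + 1565688) = -856296 + 2938871 = 2082575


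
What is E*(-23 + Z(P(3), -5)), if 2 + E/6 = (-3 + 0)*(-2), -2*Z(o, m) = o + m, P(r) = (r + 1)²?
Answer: -684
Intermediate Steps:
P(r) = (1 + r)²
Z(o, m) = -m/2 - o/2 (Z(o, m) = -(o + m)/2 = -(m + o)/2 = -m/2 - o/2)
E = 24 (E = -12 + 6*((-3 + 0)*(-2)) = -12 + 6*(-3*(-2)) = -12 + 6*6 = -12 + 36 = 24)
E*(-23 + Z(P(3), -5)) = 24*(-23 + (-½*(-5) - (1 + 3)²/2)) = 24*(-23 + (5/2 - ½*4²)) = 24*(-23 + (5/2 - ½*16)) = 24*(-23 + (5/2 - 8)) = 24*(-23 - 11/2) = 24*(-57/2) = -684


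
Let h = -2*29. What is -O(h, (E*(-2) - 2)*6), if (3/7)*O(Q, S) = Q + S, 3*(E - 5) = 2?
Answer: 322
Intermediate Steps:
E = 17/3 (E = 5 + (⅓)*2 = 5 + ⅔ = 17/3 ≈ 5.6667)
h = -58
O(Q, S) = 7*Q/3 + 7*S/3 (O(Q, S) = 7*(Q + S)/3 = 7*Q/3 + 7*S/3)
-O(h, (E*(-2) - 2)*6) = -((7/3)*(-58) + 7*(((17/3)*(-2) - 2)*6)/3) = -(-406/3 + 7*((-34/3 - 2)*6)/3) = -(-406/3 + 7*(-40/3*6)/3) = -(-406/3 + (7/3)*(-80)) = -(-406/3 - 560/3) = -1*(-322) = 322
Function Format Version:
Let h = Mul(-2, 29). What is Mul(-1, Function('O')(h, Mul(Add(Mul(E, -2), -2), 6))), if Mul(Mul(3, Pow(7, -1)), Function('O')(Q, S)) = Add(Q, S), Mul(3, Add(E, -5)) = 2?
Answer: 322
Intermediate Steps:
E = Rational(17, 3) (E = Add(5, Mul(Rational(1, 3), 2)) = Add(5, Rational(2, 3)) = Rational(17, 3) ≈ 5.6667)
h = -58
Function('O')(Q, S) = Add(Mul(Rational(7, 3), Q), Mul(Rational(7, 3), S)) (Function('O')(Q, S) = Mul(Rational(7, 3), Add(Q, S)) = Add(Mul(Rational(7, 3), Q), Mul(Rational(7, 3), S)))
Mul(-1, Function('O')(h, Mul(Add(Mul(E, -2), -2), 6))) = Mul(-1, Add(Mul(Rational(7, 3), -58), Mul(Rational(7, 3), Mul(Add(Mul(Rational(17, 3), -2), -2), 6)))) = Mul(-1, Add(Rational(-406, 3), Mul(Rational(7, 3), Mul(Add(Rational(-34, 3), -2), 6)))) = Mul(-1, Add(Rational(-406, 3), Mul(Rational(7, 3), Mul(Rational(-40, 3), 6)))) = Mul(-1, Add(Rational(-406, 3), Mul(Rational(7, 3), -80))) = Mul(-1, Add(Rational(-406, 3), Rational(-560, 3))) = Mul(-1, -322) = 322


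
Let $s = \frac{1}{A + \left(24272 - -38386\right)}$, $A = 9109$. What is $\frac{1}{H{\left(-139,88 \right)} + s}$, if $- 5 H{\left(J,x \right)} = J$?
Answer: $\frac{358835}{9975618} \approx 0.035971$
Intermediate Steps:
$H{\left(J,x \right)} = - \frac{J}{5}$
$s = \frac{1}{71767}$ ($s = \frac{1}{9109 + \left(24272 - -38386\right)} = \frac{1}{9109 + \left(24272 + 38386\right)} = \frac{1}{9109 + 62658} = \frac{1}{71767} \approx 1.3934 \cdot 10^{-5}$)
$\frac{1}{H{\left(-139,88 \right)} + s} = \frac{1}{\left(- \frac{1}{5}\right) \left(-139\right) + \frac{1}{71767}} = \frac{1}{\frac{139}{5} + \frac{1}{71767}} = \frac{1}{\frac{9975618}{358835}} = \frac{358835}{9975618}$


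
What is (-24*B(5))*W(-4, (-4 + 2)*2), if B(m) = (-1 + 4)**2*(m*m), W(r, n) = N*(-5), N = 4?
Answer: 108000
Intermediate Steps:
W(r, n) = -20 (W(r, n) = 4*(-5) = -20)
B(m) = 9*m**2 (B(m) = 3**2*m**2 = 9*m**2)
(-24*B(5))*W(-4, (-4 + 2)*2) = -216*5**2*(-20) = -216*25*(-20) = -24*225*(-20) = -5400*(-20) = 108000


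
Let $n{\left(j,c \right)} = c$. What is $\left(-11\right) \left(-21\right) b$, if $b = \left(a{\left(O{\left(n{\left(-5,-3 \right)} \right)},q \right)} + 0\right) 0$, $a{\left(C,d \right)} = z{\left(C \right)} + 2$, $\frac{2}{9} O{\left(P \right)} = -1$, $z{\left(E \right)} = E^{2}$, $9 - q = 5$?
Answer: $0$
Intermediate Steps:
$q = 4$ ($q = 9 - 5 = 4$)
$O{\left(P \right)} = - \frac{9}{2}$ ($O{\left(P \right)} = \frac{9}{2} \left(-1\right) = - \frac{9}{2}$)
$a{\left(C,d \right)} = 2 + C^{2}$ ($a{\left(C,d \right)} = C^{2} + 2 = 2 + C^{2}$)
$b = 0$ ($b = \left(\left(2 + \left(- \frac{9}{2}\right)^{2}\right) + 0\right) 0 = \left(\left(2 + \frac{81}{4}\right) + 0\right) 0 = \left(\frac{89}{4} + 0\right) 0 = \frac{89}{4} \cdot 0 = 0$)
$\left(-11\right) \left(-21\right) b = \left(-11\right) \left(-21\right) 0 = 231 \cdot 0 = 0$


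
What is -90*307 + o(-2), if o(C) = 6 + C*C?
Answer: -27620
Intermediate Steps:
o(C) = 6 + C²
-90*307 + o(-2) = -90*307 + (6 + (-2)²) = -27630 + (6 + 4) = -27630 + 10 = -27620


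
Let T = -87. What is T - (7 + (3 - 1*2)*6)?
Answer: -100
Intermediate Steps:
T - (7 + (3 - 1*2)*6) = -87 - (7 + (3 - 1*2)*6) = -87 - (7 + (3 - 2)*6) = -87 - (7 + 1*6) = -87 - (7 + 6) = -87 - 1*13 = -87 - 13 = -100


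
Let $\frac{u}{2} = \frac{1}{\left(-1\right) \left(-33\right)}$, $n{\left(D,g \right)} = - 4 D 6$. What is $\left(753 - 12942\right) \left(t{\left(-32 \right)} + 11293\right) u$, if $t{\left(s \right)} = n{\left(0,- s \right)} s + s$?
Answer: $- \frac{91506886}{11} \approx -8.3188 \cdot 10^{6}$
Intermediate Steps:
$n{\left(D,g \right)} = - 24 D$
$u = \frac{2}{33}$ ($u = \frac{2}{\left(-1\right) \left(-33\right)} = \frac{2}{33} \approx 0.060606$)
$t{\left(s \right)} = s$ ($t{\left(s \right)} = \left(-24\right) 0 s + s = 0 s + s = 0 + s = s$)
$\left(753 - 12942\right) \left(t{\left(-32 \right)} + 11293\right) u = \left(753 - 12942\right) \left(-32 + 11293\right) \frac{2}{33} = \left(-12189\right) 11261 \cdot \frac{2}{33} = \left(-137260329\right) \frac{2}{33} = - \frac{91506886}{11}$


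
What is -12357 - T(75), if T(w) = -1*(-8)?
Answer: -12365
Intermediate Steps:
T(w) = 8
-12357 - T(75) = -12357 - 1*8 = -12357 - 8 = -12365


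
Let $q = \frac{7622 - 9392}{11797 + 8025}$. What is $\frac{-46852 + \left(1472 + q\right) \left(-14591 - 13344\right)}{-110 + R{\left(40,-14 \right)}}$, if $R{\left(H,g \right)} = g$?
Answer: $\frac{407983119217}{1228964} \approx 3.3197 \cdot 10^{5}$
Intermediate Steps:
$q = - \frac{885}{9911}$ ($q = - \frac{1770}{19822} = \left(-1770\right) \frac{1}{19822} = - \frac{885}{9911} \approx -0.089295$)
$\frac{-46852 + \left(1472 + q\right) \left(-14591 - 13344\right)}{-110 + R{\left(40,-14 \right)}} = \frac{-46852 + \left(1472 - \frac{885}{9911}\right) \left(-14591 - 13344\right)}{-110 - 14} = \frac{-46852 + \frac{14588107}{9911} \left(-27935\right)}{-124} = \left(-46852 - \frac{407518769045}{9911}\right) \left(- \frac{1}{124}\right) = \left(- \frac{407983119217}{9911}\right) \left(- \frac{1}{124}\right) = \frac{407983119217}{1228964}$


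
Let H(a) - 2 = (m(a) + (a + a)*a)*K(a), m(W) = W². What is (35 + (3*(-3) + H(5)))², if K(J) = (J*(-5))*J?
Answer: 87366409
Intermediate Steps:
K(J) = -5*J² (K(J) = (-5*J)*J = -5*J²)
H(a) = 2 - 15*a⁴ (H(a) = 2 + (a² + (a + a)*a)*(-5*a²) = 2 + (a² + (2*a)*a)*(-5*a²) = 2 + (a² + 2*a²)*(-5*a²) = 2 + (3*a²)*(-5*a²) = 2 - 15*a⁴)
(35 + (3*(-3) + H(5)))² = (35 + (3*(-3) + (2 - 15*5⁴)))² = (35 + (-9 + (2 - 15*625)))² = (35 + (-9 + (2 - 9375)))² = (35 + (-9 - 9373))² = (35 - 9382)² = (-9347)² = 87366409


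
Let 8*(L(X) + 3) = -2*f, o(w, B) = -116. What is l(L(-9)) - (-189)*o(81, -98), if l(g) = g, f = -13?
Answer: -87695/4 ≈ -21924.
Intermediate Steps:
L(X) = ¼ (L(X) = -3 + (-2*(-13))/8 = -3 + (⅛)*26 = -3 + 13/4 = ¼)
l(L(-9)) - (-189)*o(81, -98) = ¼ - (-189)*(-116) = ¼ - 1*21924 = ¼ - 21924 = -87695/4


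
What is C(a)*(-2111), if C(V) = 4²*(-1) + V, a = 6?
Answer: 21110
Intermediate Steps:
C(V) = -16 + V (C(V) = 16*(-1) + V = -16 + V)
C(a)*(-2111) = (-16 + 6)*(-2111) = -10*(-2111) = 21110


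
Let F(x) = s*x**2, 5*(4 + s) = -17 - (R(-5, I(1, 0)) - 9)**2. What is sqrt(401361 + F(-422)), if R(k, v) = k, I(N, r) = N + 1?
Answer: I*sqrt(197433835)/5 ≈ 2810.2*I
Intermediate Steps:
I(N, r) = 1 + N
s = -233/5 (s = -4 + (-17 - (-5 - 9)**2)/5 = -4 + (-17 - 1*(-14)**2)/5 = -4 + (-17 - 1*196)/5 = -4 + (-17 - 196)/5 = -4 + (1/5)*(-213) = -4 - 213/5 = -233/5 ≈ -46.600)
F(x) = -233*x**2/5
sqrt(401361 + F(-422)) = sqrt(401361 - 233/5*(-422)**2) = sqrt(401361 - 233/5*178084) = sqrt(401361 - 41493572/5) = sqrt(-39486767/5) = I*sqrt(197433835)/5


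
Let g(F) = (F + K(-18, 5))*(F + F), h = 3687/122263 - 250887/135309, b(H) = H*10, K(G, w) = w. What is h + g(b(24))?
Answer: 648486684828734/5514428089 ≈ 1.1760e+5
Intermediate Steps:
b(H) = 10*H
h = -10058437666/5514428089 (h = 3687*(1/122263) - 250887*1/135309 = 3687/122263 - 83629/45103 = -10058437666/5514428089 ≈ -1.8240)
g(F) = 2*F*(5 + F) (g(F) = (F + 5)*(F + F) = (5 + F)*(2*F) = 2*F*(5 + F))
h + g(b(24)) = -10058437666/5514428089 + 2*(10*24)*(5 + 10*24) = -10058437666/5514428089 + 2*240*(5 + 240) = -10058437666/5514428089 + 2*240*245 = -10058437666/5514428089 + 117600 = 648486684828734/5514428089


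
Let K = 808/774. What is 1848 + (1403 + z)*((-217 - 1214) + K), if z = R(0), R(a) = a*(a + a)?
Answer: -775695203/387 ≈ -2.0044e+6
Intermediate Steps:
K = 404/387 (K = 808*(1/774) = 404/387 ≈ 1.0439)
R(a) = 2*a² (R(a) = a*(2*a) = 2*a²)
z = 0 (z = 2*0² = 2*0 = 0)
1848 + (1403 + z)*((-217 - 1214) + K) = 1848 + (1403 + 0)*((-217 - 1214) + 404/387) = 1848 + 1403*(-1431 + 404/387) = 1848 + 1403*(-553393/387) = 1848 - 776410379/387 = -775695203/387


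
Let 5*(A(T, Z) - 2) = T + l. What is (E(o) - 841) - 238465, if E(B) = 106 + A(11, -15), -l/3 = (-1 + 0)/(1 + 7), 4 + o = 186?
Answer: -9567829/40 ≈ -2.3920e+5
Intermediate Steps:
o = 182 (o = -4 + 186 = 182)
l = 3/8 (l = -3*(-1 + 0)/(1 + 7) = -(-3)/8 = -3*(-⅛) = 3/8 ≈ 0.37500)
A(T, Z) = 83/40 + T/5 (A(T, Z) = 2 + (T + 3/8)/5 = 2 + (3/8 + T)/5 = 2 + (3/40 + T/5) = 83/40 + T/5)
E(B) = 4411/40 (E(B) = 106 + (83/40 + (⅕)*11) = 106 + (83/40 + 11/5) = 106 + 171/40 = 4411/40)
(E(o) - 841) - 238465 = (4411/40 - 841) - 238465 = -29229/40 - 238465 = -9567829/40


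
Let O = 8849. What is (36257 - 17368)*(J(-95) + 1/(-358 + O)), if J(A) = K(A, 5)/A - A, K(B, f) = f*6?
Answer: 288535670592/161329 ≈ 1.7885e+6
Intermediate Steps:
K(B, f) = 6*f
J(A) = -A + 30/A (J(A) = (6*5)/A - A = 30/A - A = -A + 30/A)
(36257 - 17368)*(J(-95) + 1/(-358 + O)) = (36257 - 17368)*((-1*(-95) + 30/(-95)) + 1/(-358 + 8849)) = 18889*((95 + 30*(-1/95)) + 1/8491) = 18889*((95 - 6/19) + 1/8491) = 18889*(1799/19 + 1/8491) = 18889*(15275328/161329) = 288535670592/161329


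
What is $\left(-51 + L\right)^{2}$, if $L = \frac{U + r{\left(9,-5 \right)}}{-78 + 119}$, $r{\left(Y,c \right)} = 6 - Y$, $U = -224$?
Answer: $\frac{5373124}{1681} \approx 3196.4$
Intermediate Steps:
$L = - \frac{227}{41}$ ($L = \frac{-224 + \left(6 - 9\right)}{-78 + 119} = \frac{-224 + \left(6 - 9\right)}{41} = \left(-224 - 3\right) \frac{1}{41} = \left(-227\right) \frac{1}{41} = - \frac{227}{41} \approx -5.5366$)
$\left(-51 + L\right)^{2} = \left(-51 - \frac{227}{41}\right)^{2} = \left(- \frac{2318}{41}\right)^{2} = \frac{5373124}{1681}$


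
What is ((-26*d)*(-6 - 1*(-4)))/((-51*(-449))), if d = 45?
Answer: 780/7633 ≈ 0.10219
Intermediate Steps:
((-26*d)*(-6 - 1*(-4)))/((-51*(-449))) = ((-26*45)*(-6 - 1*(-4)))/((-51*(-449))) = -1170*(-6 + 4)/22899 = -1170*(-2)*(1/22899) = 2340*(1/22899) = 780/7633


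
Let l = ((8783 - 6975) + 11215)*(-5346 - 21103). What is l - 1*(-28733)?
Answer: -344416594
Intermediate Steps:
l = -344445327 (l = (1808 + 11215)*(-26449) = 13023*(-26449) = -344445327)
l - 1*(-28733) = -344445327 - 1*(-28733) = -344445327 + 28733 = -344416594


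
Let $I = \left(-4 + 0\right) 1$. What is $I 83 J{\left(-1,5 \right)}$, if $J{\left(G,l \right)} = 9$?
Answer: $-2988$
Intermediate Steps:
$I = -4$ ($I = \left(-4\right) 1 = -4$)
$I 83 J{\left(-1,5 \right)} = \left(-4\right) 83 \cdot 9 = \left(-332\right) 9 = -2988$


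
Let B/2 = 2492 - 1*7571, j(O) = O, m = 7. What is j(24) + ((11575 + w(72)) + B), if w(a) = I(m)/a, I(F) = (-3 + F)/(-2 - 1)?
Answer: 77813/54 ≈ 1441.0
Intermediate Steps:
B = -10158 (B = 2*(2492 - 1*7571) = 2*(2492 - 7571) = 2*(-5079) = -10158)
I(F) = 1 - F/3 (I(F) = (-3 + F)/(-3) = (-3 + F)*(-⅓) = 1 - F/3)
w(a) = -4/(3*a) (w(a) = (1 - ⅓*7)/a = (1 - 7/3)/a = -4/(3*a))
j(24) + ((11575 + w(72)) + B) = 24 + ((11575 - 4/3/72) - 10158) = 24 + ((11575 - 4/3*1/72) - 10158) = 24 + ((11575 - 1/54) - 10158) = 24 + (625049/54 - 10158) = 24 + 76517/54 = 77813/54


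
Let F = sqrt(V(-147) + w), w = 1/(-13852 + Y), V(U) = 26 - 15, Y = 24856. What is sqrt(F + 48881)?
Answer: sqrt(1479725827524 + 5502*sqrt(332994795))/5502 ≈ 221.10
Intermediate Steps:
V(U) = 11
w = 1/11004 (w = 1/(-13852 + 24856) = 1/11004 ≈ 9.0876e-5)
F = sqrt(332994795)/5502 (F = sqrt(11 + 1/11004) = sqrt(121045/11004) = sqrt(332994795)/5502 ≈ 3.3166)
sqrt(F + 48881) = sqrt(sqrt(332994795)/5502 + 48881) = sqrt(48881 + sqrt(332994795)/5502)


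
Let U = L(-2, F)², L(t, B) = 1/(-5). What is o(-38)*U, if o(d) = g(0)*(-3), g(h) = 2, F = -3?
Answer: -6/25 ≈ -0.24000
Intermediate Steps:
L(t, B) = -⅕
o(d) = -6 (o(d) = 2*(-3) = -6)
U = 1/25 (U = (-⅕)² = 1/25 ≈ 0.040000)
o(-38)*U = -6*1/25 = -6/25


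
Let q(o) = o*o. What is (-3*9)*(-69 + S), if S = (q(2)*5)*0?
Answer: 1863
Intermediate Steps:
q(o) = o²
S = 0 (S = (2²*5)*0 = (4*5)*0 = 20*0 = 0)
(-3*9)*(-69 + S) = (-3*9)*(-69 + 0) = -27*(-69) = 1863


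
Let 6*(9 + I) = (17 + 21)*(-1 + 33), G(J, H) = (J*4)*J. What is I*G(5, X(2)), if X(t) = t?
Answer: 58100/3 ≈ 19367.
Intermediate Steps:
G(J, H) = 4*J**2 (G(J, H) = (4*J)*J = 4*J**2)
I = 581/3 (I = -9 + ((17 + 21)*(-1 + 33))/6 = -9 + (38*32)/6 = -9 + (1/6)*1216 = -9 + 608/3 = 581/3 ≈ 193.67)
I*G(5, X(2)) = 581*(4*5**2)/3 = 581*(4*25)/3 = (581/3)*100 = 58100/3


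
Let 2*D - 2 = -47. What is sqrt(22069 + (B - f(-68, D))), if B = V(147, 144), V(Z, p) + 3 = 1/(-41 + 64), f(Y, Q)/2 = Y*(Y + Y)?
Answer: sqrt(1888553)/23 ≈ 59.750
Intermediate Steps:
D = -45/2 (D = 1 + (1/2)*(-47) = 1 - 47/2 = -45/2 ≈ -22.500)
f(Y, Q) = 4*Y**2 (f(Y, Q) = 2*(Y*(Y + Y)) = 2*(Y*(2*Y)) = 2*(2*Y**2) = 4*Y**2)
V(Z, p) = -68/23 (V(Z, p) = -3 + 1/(-41 + 64) = -3 + 1/23 = -68/23)
B = -68/23 ≈ -2.9565
sqrt(22069 + (B - f(-68, D))) = sqrt(22069 + (-68/23 - 4*(-68)**2)) = sqrt(22069 + (-68/23 - 4*4624)) = sqrt(22069 + (-68/23 - 1*18496)) = sqrt(22069 + (-68/23 - 18496)) = sqrt(22069 - 425476/23) = sqrt(82111/23) = sqrt(1888553)/23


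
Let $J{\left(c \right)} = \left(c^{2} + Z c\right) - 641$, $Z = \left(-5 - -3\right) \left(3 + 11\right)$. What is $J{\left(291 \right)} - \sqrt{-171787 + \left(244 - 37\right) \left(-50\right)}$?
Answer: $75892 - i \sqrt{182137} \approx 75892.0 - 426.77 i$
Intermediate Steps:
$Z = -28$ ($Z = \left(-5 + 3\right) 14 = \left(-2\right) 14 = -28$)
$J{\left(c \right)} = -641 + c^{2} - 28 c$ ($J{\left(c \right)} = \left(c^{2} - 28 c\right) - 641 = -641 + c^{2} - 28 c$)
$J{\left(291 \right)} - \sqrt{-171787 + \left(244 - 37\right) \left(-50\right)} = \left(-641 + 291^{2} - 8148\right) - \sqrt{-171787 + \left(244 - 37\right) \left(-50\right)} = \left(-641 + 84681 - 8148\right) - \sqrt{-171787 + 207 \left(-50\right)} = 75892 - \sqrt{-171787 - 10350} = 75892 - \sqrt{-182137} = 75892 - i \sqrt{182137}$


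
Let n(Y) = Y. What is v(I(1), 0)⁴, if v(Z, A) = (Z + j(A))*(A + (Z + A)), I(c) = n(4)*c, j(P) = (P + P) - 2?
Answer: 4096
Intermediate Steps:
j(P) = -2 + 2*P (j(P) = 2*P - 2 = -2 + 2*P)
I(c) = 4*c
v(Z, A) = (Z + 2*A)*(-2 + Z + 2*A) (v(Z, A) = (Z + (-2 + 2*A))*(A + (Z + A)) = (-2 + Z + 2*A)*(A + (A + Z)) = (-2 + Z + 2*A)*(Z + 2*A) = (Z + 2*A)*(-2 + Z + 2*A))
v(I(1), 0)⁴ = ((4*1)² - 4*0 - 8 + 4*0² + 4*0*(4*1))⁴ = (4² + 0 - 2*4 + 4*0 + 4*0*4)⁴ = (16 + 0 - 8 + 0 + 0)⁴ = 8⁴ = 4096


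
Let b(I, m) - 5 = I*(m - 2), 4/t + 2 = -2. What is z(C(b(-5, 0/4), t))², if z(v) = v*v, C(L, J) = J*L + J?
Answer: 65536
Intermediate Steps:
t = -1 (t = 4/(-2 - 2) = 4/(-4) = 4*(-¼) = -1)
b(I, m) = 5 + I*(-2 + m) (b(I, m) = 5 + I*(m - 2) = 5 + I*(-2 + m))
C(L, J) = J + J*L
z(v) = v²
z(C(b(-5, 0/4), t))² = ((-(1 + (5 - 2*(-5) - 0/4)))²)² = ((-(1 + (5 + 10 - 0/4)))²)² = ((-(1 + (5 + 10 - 5*0)))²)² = ((-(1 + (5 + 10 + 0)))²)² = ((-(1 + 15))²)² = ((-1*16)²)² = ((-16)²)² = 256² = 65536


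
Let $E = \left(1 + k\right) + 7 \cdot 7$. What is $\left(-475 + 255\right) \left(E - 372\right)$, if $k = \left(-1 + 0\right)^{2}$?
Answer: $70620$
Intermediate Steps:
$k = 1$ ($k = \left(-1\right)^{2} = 1$)
$E = 51$ ($E = \left(1 + 1\right) + 7 \cdot 7 = 2 + 49 = 51$)
$\left(-475 + 255\right) \left(E - 372\right) = \left(-475 + 255\right) \left(51 - 372\right) = \left(-220\right) \left(-321\right) = 70620$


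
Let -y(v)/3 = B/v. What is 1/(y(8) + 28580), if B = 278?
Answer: 4/113903 ≈ 3.5118e-5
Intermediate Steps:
y(v) = -834/v
1/(y(8) + 28580) = 1/(-834/8 + 28580) = 1/(-834*⅛ + 28580) = 1/(-417/4 + 28580) = 1/(113903/4) = 4/113903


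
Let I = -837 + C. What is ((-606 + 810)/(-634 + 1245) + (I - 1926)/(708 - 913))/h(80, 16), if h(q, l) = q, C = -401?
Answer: 123439/626275 ≈ 0.19710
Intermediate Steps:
I = -1238 (I = -837 - 401 = -1238)
((-606 + 810)/(-634 + 1245) + (I - 1926)/(708 - 913))/h(80, 16) = ((-606 + 810)/(-634 + 1245) + (-1238 - 1926)/(708 - 913))/80 = (204/611 - 3164/(-205))*(1/80) = (204*(1/611) - 3164*(-1/205))*(1/80) = (204/611 + 3164/205)*(1/80) = (1975024/125255)*(1/80) = 123439/626275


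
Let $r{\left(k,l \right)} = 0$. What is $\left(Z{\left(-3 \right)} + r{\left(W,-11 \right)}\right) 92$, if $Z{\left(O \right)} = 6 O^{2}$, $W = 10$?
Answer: $4968$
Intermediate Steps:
$\left(Z{\left(-3 \right)} + r{\left(W,-11 \right)}\right) 92 = \left(6 \left(-3\right)^{2} + 0\right) 92 = \left(6 \cdot 9 + 0\right) 92 = \left(54 + 0\right) 92 = 54 \cdot 92 = 4968$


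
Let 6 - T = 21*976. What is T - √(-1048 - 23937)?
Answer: -20490 - I*√24985 ≈ -20490.0 - 158.07*I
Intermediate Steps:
T = -20490 (T = 6 - 21*976 = 6 - 1*20496 = 6 - 20496 = -20490)
T - √(-1048 - 23937) = -20490 - √(-1048 - 23937) = -20490 - √(-24985) = -20490 - I*√24985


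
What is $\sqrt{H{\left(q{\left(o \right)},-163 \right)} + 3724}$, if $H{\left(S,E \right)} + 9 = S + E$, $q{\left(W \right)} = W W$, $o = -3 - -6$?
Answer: $\sqrt{3561} \approx 59.674$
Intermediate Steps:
$o = 3$ ($o = -3 + 6 = 3$)
$q{\left(W \right)} = W^{2}$
$H{\left(S,E \right)} = -9 + E + S$ ($H{\left(S,E \right)} = -9 + \left(S + E\right) = -9 + \left(E + S\right) = -9 + E + S$)
$\sqrt{H{\left(q{\left(o \right)},-163 \right)} + 3724} = \sqrt{\left(-9 - 163 + 3^{2}\right) + 3724} = \sqrt{\left(-9 - 163 + 9\right) + 3724} = \sqrt{-163 + 3724} = \sqrt{3561}$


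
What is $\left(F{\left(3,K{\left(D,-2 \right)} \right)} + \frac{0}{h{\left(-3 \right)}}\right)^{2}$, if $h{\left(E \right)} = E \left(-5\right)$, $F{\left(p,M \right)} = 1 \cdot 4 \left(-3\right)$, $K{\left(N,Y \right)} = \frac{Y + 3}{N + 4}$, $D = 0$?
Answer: $144$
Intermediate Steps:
$K{\left(N,Y \right)} = \frac{3 + Y}{4 + N}$
$F{\left(p,M \right)} = -12$ ($F{\left(p,M \right)} = 4 \left(-3\right) = -12$)
$h{\left(E \right)} = - 5 E$
$\left(F{\left(3,K{\left(D,-2 \right)} \right)} + \frac{0}{h{\left(-3 \right)}}\right)^{2} = \left(-12 + \frac{0}{\left(-5\right) \left(-3\right)}\right)^{2} = \left(-12 + \frac{0}{15}\right)^{2} = \left(-12 + 0 \cdot \frac{1}{15}\right)^{2} = \left(-12 + 0\right)^{2} = \left(-12\right)^{2} = 144$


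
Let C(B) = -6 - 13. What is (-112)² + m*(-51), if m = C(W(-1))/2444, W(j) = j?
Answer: 30658505/2444 ≈ 12544.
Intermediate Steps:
C(B) = -19
m = -19/2444 ≈ -0.0077741
(-112)² + m*(-51) = (-112)² - 19/2444*(-51) = 12544 + 969/2444 = 30658505/2444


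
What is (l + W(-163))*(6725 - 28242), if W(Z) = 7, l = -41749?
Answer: 898162614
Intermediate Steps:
(l + W(-163))*(6725 - 28242) = (-41749 + 7)*(6725 - 28242) = -41742*(-21517) = 898162614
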